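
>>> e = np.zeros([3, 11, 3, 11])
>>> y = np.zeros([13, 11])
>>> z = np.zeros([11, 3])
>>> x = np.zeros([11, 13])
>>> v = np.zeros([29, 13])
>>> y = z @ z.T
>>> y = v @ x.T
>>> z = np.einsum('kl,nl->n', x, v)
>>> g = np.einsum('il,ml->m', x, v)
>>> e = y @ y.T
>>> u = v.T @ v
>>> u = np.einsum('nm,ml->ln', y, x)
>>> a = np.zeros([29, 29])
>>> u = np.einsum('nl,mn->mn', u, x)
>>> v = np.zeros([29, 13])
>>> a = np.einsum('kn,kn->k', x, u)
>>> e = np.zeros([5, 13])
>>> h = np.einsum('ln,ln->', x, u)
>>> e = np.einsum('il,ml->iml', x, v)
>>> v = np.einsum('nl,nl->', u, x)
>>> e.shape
(11, 29, 13)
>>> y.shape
(29, 11)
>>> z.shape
(29,)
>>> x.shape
(11, 13)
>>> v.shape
()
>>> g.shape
(29,)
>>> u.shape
(11, 13)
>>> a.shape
(11,)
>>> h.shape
()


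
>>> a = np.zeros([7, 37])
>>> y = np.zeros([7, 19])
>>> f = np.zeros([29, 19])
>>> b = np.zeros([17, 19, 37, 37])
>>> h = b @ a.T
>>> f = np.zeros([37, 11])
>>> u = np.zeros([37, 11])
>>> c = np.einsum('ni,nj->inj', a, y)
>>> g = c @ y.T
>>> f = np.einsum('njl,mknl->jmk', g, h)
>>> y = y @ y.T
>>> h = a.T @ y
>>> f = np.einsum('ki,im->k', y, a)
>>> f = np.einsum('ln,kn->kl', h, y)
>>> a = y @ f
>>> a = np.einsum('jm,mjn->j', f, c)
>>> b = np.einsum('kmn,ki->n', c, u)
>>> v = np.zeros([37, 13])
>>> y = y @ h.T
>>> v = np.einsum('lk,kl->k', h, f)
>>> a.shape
(7,)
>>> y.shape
(7, 37)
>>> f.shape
(7, 37)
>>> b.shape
(19,)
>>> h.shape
(37, 7)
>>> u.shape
(37, 11)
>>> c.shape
(37, 7, 19)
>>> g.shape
(37, 7, 7)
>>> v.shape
(7,)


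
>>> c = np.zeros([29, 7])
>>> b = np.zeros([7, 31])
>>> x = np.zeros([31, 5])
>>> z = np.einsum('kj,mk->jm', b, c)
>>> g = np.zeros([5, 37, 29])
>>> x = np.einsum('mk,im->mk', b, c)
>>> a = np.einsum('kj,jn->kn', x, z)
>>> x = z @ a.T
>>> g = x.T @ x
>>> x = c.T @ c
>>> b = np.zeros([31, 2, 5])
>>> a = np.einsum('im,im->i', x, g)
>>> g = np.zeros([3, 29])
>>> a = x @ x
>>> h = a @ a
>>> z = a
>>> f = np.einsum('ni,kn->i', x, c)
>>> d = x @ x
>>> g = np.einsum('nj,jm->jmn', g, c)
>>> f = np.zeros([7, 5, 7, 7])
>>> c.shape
(29, 7)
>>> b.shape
(31, 2, 5)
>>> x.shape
(7, 7)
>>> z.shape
(7, 7)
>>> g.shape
(29, 7, 3)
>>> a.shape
(7, 7)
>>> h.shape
(7, 7)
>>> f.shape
(7, 5, 7, 7)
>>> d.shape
(7, 7)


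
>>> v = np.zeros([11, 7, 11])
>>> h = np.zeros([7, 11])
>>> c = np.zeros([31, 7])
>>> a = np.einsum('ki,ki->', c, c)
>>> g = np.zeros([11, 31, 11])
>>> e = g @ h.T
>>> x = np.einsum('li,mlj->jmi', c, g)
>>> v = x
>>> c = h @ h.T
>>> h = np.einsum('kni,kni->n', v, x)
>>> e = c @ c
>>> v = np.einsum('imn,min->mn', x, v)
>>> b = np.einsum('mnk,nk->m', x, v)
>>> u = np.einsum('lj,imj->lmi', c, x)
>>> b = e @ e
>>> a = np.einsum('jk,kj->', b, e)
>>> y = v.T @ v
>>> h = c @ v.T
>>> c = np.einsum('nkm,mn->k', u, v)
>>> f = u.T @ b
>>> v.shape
(11, 7)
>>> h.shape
(7, 11)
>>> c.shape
(11,)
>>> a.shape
()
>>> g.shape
(11, 31, 11)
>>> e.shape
(7, 7)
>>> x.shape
(11, 11, 7)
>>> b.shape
(7, 7)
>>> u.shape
(7, 11, 11)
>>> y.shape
(7, 7)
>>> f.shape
(11, 11, 7)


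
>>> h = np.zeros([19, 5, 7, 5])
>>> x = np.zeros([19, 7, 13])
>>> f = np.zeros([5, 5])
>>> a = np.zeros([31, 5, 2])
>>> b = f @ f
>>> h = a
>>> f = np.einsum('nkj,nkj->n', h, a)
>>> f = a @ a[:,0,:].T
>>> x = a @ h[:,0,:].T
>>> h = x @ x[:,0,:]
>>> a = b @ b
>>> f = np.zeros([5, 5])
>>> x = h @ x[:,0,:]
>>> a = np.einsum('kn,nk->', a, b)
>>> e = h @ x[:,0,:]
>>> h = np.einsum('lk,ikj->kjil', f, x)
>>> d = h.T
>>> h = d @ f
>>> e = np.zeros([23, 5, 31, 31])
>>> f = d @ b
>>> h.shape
(5, 31, 31, 5)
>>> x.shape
(31, 5, 31)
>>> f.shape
(5, 31, 31, 5)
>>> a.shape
()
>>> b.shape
(5, 5)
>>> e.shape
(23, 5, 31, 31)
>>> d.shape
(5, 31, 31, 5)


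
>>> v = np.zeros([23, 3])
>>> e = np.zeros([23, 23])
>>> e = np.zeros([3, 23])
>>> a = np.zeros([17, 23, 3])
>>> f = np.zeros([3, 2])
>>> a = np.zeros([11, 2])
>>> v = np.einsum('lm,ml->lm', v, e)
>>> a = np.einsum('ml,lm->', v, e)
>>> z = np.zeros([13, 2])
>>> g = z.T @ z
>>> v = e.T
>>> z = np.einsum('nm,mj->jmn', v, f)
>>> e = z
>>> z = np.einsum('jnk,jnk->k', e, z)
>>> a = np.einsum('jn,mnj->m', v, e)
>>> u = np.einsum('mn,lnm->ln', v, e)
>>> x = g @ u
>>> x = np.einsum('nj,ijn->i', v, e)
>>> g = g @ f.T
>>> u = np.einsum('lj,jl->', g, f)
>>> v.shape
(23, 3)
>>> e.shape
(2, 3, 23)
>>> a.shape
(2,)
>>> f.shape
(3, 2)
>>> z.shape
(23,)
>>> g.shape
(2, 3)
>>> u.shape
()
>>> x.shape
(2,)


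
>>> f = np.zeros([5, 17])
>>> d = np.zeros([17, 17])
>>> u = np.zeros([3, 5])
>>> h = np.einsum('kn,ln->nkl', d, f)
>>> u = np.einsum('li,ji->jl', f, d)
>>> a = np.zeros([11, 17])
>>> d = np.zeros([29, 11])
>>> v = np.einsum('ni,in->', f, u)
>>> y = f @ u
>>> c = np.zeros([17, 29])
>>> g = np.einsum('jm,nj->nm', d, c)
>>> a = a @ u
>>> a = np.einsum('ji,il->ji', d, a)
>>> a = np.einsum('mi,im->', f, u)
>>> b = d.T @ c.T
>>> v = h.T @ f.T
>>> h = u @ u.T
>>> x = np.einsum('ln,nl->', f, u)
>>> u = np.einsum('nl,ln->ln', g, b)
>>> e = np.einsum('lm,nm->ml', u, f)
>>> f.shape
(5, 17)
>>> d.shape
(29, 11)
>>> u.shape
(11, 17)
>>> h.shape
(17, 17)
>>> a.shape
()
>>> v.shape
(5, 17, 5)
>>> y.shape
(5, 5)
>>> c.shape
(17, 29)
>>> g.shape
(17, 11)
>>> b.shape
(11, 17)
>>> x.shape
()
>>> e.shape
(17, 11)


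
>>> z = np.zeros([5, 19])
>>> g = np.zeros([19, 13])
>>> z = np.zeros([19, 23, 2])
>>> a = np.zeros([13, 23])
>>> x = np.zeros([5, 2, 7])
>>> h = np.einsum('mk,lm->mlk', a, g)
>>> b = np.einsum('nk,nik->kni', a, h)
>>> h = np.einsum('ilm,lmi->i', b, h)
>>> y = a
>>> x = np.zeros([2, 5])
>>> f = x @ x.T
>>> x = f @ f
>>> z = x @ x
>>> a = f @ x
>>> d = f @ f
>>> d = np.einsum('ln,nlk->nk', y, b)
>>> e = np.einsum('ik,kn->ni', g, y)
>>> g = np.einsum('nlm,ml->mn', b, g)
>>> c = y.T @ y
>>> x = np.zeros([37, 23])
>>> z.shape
(2, 2)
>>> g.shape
(19, 23)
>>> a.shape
(2, 2)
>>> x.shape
(37, 23)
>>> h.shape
(23,)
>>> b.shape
(23, 13, 19)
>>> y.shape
(13, 23)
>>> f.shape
(2, 2)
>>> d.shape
(23, 19)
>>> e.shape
(23, 19)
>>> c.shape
(23, 23)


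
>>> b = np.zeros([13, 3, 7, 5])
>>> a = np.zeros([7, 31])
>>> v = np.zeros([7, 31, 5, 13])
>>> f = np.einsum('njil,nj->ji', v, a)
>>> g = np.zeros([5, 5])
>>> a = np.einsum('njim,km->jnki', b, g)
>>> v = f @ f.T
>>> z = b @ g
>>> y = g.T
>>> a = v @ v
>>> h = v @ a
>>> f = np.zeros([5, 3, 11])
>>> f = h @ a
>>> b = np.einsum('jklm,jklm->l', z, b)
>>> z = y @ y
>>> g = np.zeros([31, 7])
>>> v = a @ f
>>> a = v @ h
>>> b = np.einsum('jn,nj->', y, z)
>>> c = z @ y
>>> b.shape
()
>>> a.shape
(31, 31)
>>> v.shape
(31, 31)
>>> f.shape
(31, 31)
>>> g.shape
(31, 7)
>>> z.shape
(5, 5)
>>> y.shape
(5, 5)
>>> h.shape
(31, 31)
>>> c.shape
(5, 5)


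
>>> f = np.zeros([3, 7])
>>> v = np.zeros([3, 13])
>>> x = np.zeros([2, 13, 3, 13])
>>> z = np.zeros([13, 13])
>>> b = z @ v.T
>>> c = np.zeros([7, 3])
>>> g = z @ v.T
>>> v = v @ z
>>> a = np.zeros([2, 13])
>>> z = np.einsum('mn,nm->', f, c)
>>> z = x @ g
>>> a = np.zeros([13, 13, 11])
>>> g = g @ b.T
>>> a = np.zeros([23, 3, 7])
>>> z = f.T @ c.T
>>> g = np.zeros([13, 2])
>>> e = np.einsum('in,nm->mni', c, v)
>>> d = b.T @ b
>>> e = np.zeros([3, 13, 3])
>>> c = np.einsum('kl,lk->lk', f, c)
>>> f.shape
(3, 7)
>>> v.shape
(3, 13)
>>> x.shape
(2, 13, 3, 13)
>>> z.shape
(7, 7)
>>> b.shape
(13, 3)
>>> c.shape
(7, 3)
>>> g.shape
(13, 2)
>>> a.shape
(23, 3, 7)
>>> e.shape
(3, 13, 3)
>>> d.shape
(3, 3)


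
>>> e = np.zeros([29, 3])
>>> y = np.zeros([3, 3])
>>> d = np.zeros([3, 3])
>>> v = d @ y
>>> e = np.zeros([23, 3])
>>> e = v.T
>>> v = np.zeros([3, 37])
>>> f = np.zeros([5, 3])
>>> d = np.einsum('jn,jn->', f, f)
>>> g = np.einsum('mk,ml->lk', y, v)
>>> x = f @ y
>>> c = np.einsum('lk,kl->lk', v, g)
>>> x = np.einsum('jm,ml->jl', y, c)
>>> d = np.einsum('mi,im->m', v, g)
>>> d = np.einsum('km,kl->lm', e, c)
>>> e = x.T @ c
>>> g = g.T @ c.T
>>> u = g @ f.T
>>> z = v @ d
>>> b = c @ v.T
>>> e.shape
(37, 37)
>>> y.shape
(3, 3)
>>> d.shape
(37, 3)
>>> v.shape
(3, 37)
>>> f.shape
(5, 3)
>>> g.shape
(3, 3)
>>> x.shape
(3, 37)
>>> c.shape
(3, 37)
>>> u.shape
(3, 5)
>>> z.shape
(3, 3)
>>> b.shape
(3, 3)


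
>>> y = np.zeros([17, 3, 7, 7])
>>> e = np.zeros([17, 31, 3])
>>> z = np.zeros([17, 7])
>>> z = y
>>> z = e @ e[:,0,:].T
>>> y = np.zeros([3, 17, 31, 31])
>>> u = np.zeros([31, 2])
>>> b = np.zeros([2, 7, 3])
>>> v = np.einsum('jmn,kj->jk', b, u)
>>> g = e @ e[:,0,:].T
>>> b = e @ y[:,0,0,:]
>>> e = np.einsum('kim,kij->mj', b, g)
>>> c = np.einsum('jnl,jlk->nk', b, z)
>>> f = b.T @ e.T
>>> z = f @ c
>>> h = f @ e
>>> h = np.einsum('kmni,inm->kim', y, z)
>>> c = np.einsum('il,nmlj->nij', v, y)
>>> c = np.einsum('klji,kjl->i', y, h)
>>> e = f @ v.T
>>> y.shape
(3, 17, 31, 31)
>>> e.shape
(31, 31, 2)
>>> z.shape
(31, 31, 17)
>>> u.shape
(31, 2)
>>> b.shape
(17, 31, 31)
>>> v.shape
(2, 31)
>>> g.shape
(17, 31, 17)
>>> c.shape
(31,)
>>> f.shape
(31, 31, 31)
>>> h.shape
(3, 31, 17)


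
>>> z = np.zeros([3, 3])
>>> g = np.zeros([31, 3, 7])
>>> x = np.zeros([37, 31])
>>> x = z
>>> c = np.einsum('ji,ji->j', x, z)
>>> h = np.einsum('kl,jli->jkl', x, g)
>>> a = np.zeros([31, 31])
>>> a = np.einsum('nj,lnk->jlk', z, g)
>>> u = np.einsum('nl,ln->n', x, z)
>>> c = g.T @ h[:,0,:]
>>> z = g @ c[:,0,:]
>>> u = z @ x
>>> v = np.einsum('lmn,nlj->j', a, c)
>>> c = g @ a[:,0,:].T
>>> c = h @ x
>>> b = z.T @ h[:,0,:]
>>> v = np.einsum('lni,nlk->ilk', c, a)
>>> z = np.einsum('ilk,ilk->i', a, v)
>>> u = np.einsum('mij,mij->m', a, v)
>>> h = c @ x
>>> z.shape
(3,)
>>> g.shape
(31, 3, 7)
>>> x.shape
(3, 3)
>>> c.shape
(31, 3, 3)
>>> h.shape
(31, 3, 3)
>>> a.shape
(3, 31, 7)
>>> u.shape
(3,)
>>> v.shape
(3, 31, 7)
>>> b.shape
(3, 3, 3)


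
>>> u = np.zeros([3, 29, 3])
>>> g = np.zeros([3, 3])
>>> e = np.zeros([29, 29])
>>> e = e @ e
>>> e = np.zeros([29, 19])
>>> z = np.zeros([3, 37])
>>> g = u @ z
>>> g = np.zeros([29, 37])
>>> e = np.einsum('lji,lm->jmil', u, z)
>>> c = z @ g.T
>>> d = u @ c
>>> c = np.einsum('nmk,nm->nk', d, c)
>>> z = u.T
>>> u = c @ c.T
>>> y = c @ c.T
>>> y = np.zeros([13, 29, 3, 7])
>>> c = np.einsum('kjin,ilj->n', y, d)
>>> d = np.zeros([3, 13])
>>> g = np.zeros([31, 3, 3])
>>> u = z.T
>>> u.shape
(3, 29, 3)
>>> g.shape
(31, 3, 3)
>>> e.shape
(29, 37, 3, 3)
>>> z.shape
(3, 29, 3)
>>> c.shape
(7,)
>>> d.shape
(3, 13)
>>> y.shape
(13, 29, 3, 7)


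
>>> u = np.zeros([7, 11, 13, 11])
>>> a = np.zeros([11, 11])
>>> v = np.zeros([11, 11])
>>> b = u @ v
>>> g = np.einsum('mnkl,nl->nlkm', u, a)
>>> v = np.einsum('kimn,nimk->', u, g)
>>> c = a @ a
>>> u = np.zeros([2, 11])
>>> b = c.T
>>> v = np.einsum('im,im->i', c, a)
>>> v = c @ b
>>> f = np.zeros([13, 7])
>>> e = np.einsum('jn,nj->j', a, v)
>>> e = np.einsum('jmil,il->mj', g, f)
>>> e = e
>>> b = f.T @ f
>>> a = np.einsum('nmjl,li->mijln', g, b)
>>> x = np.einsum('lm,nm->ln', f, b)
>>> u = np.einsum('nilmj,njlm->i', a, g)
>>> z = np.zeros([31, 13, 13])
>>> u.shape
(7,)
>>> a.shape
(11, 7, 13, 7, 11)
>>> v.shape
(11, 11)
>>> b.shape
(7, 7)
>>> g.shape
(11, 11, 13, 7)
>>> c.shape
(11, 11)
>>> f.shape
(13, 7)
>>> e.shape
(11, 11)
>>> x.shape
(13, 7)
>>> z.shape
(31, 13, 13)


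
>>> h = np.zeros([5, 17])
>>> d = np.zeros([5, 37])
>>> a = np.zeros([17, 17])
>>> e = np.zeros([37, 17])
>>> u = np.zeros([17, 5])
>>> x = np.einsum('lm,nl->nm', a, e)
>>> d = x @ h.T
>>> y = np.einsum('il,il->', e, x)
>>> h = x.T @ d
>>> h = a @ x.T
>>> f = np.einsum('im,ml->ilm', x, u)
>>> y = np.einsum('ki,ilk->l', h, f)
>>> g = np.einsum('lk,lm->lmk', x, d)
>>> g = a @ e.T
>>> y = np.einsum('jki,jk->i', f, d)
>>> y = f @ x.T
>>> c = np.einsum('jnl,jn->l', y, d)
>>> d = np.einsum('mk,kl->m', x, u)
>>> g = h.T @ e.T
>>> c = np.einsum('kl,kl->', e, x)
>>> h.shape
(17, 37)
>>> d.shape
(37,)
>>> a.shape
(17, 17)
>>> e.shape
(37, 17)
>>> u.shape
(17, 5)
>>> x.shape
(37, 17)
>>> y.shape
(37, 5, 37)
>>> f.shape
(37, 5, 17)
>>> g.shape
(37, 37)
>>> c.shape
()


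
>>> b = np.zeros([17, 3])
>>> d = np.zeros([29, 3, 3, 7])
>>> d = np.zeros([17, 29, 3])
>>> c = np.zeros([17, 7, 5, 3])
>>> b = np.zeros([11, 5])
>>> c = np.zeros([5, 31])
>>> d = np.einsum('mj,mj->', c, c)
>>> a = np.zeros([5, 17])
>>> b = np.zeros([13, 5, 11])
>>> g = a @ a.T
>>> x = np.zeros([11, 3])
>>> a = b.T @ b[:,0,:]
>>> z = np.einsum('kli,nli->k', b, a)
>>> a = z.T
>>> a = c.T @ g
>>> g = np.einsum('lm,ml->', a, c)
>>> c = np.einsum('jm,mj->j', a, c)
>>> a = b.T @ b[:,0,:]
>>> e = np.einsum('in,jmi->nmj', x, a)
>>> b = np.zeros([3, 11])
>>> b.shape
(3, 11)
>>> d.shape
()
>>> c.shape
(31,)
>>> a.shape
(11, 5, 11)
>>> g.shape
()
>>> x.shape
(11, 3)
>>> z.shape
(13,)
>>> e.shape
(3, 5, 11)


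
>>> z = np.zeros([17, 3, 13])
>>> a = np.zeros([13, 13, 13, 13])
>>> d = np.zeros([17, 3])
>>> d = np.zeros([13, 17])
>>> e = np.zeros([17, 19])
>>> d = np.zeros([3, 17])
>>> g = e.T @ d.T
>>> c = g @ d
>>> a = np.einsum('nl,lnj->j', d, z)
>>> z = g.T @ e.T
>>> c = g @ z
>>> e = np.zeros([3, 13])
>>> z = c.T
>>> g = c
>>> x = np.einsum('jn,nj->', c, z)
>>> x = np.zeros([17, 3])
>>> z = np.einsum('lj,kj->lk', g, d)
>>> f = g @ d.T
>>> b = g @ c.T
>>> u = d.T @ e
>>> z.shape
(19, 3)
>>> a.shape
(13,)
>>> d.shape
(3, 17)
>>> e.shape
(3, 13)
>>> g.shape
(19, 17)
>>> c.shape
(19, 17)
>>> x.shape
(17, 3)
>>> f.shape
(19, 3)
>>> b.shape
(19, 19)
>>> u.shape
(17, 13)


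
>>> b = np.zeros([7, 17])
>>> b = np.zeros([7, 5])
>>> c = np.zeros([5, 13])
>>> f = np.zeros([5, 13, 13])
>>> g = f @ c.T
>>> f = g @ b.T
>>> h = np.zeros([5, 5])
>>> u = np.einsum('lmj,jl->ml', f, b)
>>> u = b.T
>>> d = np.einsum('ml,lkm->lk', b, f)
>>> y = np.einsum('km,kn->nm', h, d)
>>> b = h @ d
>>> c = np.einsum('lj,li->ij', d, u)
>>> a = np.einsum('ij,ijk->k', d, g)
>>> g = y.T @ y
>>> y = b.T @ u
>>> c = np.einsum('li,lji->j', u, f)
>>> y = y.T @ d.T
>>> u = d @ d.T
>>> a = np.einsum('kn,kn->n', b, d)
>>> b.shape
(5, 13)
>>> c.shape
(13,)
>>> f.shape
(5, 13, 7)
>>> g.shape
(5, 5)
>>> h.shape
(5, 5)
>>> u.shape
(5, 5)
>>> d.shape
(5, 13)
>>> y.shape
(7, 5)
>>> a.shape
(13,)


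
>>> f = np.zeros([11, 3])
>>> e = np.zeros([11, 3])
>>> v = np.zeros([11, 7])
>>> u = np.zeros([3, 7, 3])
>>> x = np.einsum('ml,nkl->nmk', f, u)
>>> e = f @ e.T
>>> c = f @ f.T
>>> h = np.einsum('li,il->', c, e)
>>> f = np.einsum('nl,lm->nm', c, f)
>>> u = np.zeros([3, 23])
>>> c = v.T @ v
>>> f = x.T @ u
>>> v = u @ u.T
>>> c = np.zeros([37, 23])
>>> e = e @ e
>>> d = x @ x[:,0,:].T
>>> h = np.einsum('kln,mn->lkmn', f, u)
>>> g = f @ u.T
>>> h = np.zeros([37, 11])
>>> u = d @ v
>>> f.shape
(7, 11, 23)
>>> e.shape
(11, 11)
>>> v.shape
(3, 3)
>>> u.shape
(3, 11, 3)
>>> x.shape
(3, 11, 7)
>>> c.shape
(37, 23)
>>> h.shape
(37, 11)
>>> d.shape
(3, 11, 3)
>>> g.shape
(7, 11, 3)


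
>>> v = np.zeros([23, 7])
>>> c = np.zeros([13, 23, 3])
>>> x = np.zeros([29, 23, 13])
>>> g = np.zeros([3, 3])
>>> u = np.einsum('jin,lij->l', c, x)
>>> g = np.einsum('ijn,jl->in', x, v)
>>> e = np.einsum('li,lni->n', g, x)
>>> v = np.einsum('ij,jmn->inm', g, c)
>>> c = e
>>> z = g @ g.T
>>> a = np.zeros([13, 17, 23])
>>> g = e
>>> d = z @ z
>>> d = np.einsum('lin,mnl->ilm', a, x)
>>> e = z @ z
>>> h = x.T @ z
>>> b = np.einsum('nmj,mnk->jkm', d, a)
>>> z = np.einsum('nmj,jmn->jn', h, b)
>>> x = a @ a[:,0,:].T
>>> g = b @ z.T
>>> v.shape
(29, 3, 23)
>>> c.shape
(23,)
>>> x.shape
(13, 17, 13)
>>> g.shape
(29, 23, 29)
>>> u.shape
(29,)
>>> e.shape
(29, 29)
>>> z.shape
(29, 13)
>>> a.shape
(13, 17, 23)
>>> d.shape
(17, 13, 29)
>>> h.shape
(13, 23, 29)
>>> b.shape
(29, 23, 13)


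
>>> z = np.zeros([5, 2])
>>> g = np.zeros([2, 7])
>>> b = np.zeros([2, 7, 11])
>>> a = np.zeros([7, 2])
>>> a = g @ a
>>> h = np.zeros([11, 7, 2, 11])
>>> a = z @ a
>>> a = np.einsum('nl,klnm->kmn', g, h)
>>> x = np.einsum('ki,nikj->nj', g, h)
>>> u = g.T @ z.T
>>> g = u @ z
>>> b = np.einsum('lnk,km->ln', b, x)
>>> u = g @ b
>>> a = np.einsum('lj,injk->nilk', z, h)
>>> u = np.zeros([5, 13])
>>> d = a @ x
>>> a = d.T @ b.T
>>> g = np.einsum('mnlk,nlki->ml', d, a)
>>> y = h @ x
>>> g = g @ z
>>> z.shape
(5, 2)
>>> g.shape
(7, 2)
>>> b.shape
(2, 7)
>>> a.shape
(11, 5, 11, 2)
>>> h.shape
(11, 7, 2, 11)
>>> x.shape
(11, 11)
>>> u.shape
(5, 13)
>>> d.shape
(7, 11, 5, 11)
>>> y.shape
(11, 7, 2, 11)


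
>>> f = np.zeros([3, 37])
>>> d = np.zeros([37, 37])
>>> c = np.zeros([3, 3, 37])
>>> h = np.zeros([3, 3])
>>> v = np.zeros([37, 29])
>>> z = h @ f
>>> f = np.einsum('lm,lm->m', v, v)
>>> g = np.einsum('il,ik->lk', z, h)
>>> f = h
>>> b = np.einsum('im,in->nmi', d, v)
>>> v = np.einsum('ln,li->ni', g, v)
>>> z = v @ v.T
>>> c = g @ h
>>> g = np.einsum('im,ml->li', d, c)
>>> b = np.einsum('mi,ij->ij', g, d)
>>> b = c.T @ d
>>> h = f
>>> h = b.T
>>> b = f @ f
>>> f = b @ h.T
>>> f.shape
(3, 37)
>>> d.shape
(37, 37)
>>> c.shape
(37, 3)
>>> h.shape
(37, 3)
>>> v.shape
(3, 29)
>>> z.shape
(3, 3)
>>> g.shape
(3, 37)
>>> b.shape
(3, 3)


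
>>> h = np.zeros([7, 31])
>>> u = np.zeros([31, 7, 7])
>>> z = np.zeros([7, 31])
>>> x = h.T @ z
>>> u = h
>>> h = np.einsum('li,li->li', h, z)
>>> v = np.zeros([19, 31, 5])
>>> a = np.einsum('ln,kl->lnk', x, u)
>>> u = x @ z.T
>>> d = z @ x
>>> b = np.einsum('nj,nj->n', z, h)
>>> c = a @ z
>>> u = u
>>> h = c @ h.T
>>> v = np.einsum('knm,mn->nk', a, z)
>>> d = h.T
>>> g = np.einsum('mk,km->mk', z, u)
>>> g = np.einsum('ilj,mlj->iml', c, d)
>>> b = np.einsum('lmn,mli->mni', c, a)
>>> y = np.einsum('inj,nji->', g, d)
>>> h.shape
(31, 31, 7)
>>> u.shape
(31, 7)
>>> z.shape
(7, 31)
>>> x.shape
(31, 31)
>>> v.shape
(31, 31)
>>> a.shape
(31, 31, 7)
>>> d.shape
(7, 31, 31)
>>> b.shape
(31, 31, 7)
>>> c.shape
(31, 31, 31)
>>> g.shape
(31, 7, 31)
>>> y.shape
()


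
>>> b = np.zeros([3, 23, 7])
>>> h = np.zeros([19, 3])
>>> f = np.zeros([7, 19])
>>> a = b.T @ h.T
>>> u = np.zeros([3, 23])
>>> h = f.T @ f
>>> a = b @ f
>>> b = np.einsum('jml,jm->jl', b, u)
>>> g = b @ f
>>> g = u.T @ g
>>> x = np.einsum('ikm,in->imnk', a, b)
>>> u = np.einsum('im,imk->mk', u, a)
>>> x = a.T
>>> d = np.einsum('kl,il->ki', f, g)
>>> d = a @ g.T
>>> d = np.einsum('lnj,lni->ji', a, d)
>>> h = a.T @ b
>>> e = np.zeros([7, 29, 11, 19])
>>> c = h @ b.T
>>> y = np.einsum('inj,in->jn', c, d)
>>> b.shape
(3, 7)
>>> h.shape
(19, 23, 7)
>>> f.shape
(7, 19)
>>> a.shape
(3, 23, 19)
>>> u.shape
(23, 19)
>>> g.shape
(23, 19)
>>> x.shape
(19, 23, 3)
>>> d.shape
(19, 23)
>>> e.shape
(7, 29, 11, 19)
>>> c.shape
(19, 23, 3)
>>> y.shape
(3, 23)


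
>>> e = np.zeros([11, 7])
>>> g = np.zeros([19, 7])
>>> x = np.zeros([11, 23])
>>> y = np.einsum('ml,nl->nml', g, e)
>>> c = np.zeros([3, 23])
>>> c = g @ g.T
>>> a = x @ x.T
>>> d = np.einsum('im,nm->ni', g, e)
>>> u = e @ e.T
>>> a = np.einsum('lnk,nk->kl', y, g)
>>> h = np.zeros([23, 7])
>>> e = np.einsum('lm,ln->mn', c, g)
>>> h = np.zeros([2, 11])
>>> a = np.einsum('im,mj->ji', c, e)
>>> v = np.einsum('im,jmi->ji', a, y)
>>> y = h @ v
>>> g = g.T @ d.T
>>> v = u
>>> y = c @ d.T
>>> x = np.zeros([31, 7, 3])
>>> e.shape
(19, 7)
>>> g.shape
(7, 11)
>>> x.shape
(31, 7, 3)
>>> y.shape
(19, 11)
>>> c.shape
(19, 19)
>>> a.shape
(7, 19)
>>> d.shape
(11, 19)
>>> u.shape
(11, 11)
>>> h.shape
(2, 11)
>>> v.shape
(11, 11)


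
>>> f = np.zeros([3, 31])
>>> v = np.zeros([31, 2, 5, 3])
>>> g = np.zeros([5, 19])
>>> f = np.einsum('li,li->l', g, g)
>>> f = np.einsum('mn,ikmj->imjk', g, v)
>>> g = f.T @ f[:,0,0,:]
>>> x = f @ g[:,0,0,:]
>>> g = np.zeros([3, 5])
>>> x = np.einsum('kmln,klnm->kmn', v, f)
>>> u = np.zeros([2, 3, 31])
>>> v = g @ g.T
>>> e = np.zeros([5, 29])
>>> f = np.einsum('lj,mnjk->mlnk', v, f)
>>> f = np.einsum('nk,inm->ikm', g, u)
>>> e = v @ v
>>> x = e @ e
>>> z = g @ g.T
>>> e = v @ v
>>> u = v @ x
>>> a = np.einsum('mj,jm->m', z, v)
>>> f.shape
(2, 5, 31)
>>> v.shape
(3, 3)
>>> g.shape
(3, 5)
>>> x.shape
(3, 3)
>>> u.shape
(3, 3)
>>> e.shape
(3, 3)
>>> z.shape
(3, 3)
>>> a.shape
(3,)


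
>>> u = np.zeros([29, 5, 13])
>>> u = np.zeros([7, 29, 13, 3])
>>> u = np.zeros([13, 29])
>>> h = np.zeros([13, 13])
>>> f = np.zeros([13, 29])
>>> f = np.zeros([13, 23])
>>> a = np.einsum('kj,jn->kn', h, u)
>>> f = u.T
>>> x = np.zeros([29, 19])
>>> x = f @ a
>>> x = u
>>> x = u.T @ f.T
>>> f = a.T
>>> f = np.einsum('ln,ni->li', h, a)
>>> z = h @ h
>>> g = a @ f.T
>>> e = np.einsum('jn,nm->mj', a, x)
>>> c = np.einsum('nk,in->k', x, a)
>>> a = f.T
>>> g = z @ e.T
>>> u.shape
(13, 29)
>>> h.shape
(13, 13)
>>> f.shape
(13, 29)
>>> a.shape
(29, 13)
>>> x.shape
(29, 29)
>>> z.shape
(13, 13)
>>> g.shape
(13, 29)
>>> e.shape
(29, 13)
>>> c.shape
(29,)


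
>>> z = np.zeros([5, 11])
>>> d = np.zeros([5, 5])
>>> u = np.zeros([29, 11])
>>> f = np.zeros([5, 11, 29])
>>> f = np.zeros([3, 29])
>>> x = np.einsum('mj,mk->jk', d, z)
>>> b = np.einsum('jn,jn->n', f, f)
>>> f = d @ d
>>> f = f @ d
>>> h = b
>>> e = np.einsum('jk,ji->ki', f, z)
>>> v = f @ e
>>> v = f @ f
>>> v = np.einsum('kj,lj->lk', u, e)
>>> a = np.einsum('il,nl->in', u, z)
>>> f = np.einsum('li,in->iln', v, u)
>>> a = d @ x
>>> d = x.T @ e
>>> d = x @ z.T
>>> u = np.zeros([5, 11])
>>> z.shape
(5, 11)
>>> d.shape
(5, 5)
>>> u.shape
(5, 11)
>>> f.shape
(29, 5, 11)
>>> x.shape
(5, 11)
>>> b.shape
(29,)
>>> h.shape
(29,)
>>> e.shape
(5, 11)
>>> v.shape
(5, 29)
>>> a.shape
(5, 11)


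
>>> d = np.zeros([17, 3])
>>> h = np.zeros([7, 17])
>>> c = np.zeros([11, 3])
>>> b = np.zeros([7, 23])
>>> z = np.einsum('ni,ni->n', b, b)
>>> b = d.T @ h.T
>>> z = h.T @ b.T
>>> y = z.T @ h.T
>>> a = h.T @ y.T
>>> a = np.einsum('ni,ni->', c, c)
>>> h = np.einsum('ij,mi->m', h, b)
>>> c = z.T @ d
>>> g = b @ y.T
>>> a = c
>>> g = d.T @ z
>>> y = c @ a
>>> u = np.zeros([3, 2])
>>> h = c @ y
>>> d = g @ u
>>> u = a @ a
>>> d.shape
(3, 2)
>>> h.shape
(3, 3)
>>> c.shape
(3, 3)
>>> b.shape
(3, 7)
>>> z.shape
(17, 3)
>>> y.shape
(3, 3)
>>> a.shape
(3, 3)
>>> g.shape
(3, 3)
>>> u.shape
(3, 3)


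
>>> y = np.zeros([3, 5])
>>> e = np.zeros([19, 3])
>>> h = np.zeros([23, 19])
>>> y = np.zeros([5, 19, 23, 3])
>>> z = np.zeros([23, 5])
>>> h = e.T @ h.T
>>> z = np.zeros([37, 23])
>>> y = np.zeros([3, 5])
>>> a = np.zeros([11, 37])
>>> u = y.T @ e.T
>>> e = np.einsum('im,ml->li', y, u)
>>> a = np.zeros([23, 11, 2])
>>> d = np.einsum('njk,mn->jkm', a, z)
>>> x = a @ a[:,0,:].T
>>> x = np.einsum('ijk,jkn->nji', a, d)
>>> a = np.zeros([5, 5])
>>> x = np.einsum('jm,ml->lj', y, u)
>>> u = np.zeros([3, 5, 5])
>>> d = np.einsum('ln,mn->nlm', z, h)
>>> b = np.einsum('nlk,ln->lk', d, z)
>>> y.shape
(3, 5)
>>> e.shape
(19, 3)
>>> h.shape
(3, 23)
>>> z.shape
(37, 23)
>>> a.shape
(5, 5)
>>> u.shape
(3, 5, 5)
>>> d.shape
(23, 37, 3)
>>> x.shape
(19, 3)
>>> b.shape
(37, 3)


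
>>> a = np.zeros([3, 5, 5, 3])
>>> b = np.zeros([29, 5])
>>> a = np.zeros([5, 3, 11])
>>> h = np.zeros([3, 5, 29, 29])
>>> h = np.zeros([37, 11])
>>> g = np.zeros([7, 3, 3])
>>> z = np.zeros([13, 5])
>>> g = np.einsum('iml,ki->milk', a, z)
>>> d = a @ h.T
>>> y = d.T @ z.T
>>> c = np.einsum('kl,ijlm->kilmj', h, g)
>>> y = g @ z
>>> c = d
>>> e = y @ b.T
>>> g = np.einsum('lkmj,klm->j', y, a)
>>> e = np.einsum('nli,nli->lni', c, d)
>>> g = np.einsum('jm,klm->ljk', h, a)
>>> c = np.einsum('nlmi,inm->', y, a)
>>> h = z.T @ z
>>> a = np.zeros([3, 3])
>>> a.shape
(3, 3)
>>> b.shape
(29, 5)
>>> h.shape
(5, 5)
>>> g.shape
(3, 37, 5)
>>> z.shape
(13, 5)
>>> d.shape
(5, 3, 37)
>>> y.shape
(3, 5, 11, 5)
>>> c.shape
()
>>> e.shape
(3, 5, 37)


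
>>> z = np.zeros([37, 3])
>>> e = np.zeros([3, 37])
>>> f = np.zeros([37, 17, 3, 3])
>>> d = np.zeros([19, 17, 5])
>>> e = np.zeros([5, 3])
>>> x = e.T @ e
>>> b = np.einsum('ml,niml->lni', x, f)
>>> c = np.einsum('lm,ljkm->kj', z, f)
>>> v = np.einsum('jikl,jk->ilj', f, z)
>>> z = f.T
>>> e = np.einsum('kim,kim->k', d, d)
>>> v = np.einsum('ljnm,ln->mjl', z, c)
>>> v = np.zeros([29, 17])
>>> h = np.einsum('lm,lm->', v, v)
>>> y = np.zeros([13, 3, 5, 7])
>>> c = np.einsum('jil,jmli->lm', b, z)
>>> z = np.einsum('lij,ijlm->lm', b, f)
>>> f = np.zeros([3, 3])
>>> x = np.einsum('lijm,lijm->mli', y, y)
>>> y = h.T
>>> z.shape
(3, 3)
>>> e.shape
(19,)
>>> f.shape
(3, 3)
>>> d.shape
(19, 17, 5)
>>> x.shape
(7, 13, 3)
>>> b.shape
(3, 37, 17)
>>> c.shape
(17, 3)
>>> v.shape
(29, 17)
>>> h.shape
()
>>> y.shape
()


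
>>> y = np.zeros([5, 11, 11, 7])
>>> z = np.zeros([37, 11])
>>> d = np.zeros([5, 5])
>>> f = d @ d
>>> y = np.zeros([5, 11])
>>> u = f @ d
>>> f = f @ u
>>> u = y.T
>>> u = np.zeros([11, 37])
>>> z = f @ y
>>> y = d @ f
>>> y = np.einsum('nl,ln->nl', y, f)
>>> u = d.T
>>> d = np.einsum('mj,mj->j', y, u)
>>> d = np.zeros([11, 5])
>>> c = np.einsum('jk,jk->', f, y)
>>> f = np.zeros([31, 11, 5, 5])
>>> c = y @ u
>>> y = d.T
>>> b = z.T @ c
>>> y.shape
(5, 11)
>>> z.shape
(5, 11)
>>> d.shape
(11, 5)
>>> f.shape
(31, 11, 5, 5)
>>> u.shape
(5, 5)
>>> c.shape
(5, 5)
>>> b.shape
(11, 5)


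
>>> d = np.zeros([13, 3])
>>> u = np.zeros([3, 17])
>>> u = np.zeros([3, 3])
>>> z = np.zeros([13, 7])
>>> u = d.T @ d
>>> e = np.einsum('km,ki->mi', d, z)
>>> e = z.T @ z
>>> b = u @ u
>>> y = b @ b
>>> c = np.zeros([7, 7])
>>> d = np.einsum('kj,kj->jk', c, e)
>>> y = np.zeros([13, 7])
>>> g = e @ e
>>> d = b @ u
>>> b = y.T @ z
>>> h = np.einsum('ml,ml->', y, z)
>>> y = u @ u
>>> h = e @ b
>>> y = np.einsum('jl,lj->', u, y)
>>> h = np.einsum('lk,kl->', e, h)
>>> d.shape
(3, 3)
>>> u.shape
(3, 3)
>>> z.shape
(13, 7)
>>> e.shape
(7, 7)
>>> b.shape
(7, 7)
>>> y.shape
()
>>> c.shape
(7, 7)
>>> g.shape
(7, 7)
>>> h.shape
()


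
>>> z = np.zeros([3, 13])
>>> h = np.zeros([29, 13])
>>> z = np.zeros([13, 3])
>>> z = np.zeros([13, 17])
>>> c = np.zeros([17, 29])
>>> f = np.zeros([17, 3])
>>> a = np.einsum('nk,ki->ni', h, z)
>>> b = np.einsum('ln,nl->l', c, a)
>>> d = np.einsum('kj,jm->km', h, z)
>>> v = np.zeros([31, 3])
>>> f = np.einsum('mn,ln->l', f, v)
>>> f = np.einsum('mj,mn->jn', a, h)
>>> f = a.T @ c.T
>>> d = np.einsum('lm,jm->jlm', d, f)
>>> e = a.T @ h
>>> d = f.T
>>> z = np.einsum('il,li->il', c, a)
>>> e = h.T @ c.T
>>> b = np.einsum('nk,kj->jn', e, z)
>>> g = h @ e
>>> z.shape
(17, 29)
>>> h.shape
(29, 13)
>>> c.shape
(17, 29)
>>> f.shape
(17, 17)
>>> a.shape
(29, 17)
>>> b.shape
(29, 13)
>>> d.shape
(17, 17)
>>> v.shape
(31, 3)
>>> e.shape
(13, 17)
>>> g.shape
(29, 17)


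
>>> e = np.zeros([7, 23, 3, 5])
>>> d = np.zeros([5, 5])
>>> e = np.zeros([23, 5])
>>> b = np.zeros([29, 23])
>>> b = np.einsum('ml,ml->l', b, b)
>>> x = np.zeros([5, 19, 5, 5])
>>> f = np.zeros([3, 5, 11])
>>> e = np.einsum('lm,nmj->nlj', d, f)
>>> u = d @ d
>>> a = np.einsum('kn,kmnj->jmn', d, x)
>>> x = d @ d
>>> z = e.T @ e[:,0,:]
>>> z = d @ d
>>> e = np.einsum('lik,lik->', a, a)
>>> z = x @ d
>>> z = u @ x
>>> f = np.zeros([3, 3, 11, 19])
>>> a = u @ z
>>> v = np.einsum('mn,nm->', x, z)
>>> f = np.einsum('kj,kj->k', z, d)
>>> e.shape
()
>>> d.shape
(5, 5)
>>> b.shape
(23,)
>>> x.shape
(5, 5)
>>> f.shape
(5,)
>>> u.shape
(5, 5)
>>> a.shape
(5, 5)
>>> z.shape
(5, 5)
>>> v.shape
()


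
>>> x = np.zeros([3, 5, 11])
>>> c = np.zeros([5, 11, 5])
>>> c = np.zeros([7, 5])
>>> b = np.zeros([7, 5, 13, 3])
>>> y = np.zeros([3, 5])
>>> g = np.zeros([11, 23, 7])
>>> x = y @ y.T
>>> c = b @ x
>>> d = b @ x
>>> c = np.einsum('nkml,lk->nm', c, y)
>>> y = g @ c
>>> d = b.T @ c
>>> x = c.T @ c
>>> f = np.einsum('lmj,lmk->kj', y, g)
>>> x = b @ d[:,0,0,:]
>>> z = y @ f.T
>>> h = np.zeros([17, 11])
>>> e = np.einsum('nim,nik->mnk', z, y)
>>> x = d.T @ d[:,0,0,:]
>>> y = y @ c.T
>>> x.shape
(13, 5, 13, 13)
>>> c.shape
(7, 13)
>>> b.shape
(7, 5, 13, 3)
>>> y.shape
(11, 23, 7)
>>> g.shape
(11, 23, 7)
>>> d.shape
(3, 13, 5, 13)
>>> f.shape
(7, 13)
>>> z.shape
(11, 23, 7)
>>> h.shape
(17, 11)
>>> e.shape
(7, 11, 13)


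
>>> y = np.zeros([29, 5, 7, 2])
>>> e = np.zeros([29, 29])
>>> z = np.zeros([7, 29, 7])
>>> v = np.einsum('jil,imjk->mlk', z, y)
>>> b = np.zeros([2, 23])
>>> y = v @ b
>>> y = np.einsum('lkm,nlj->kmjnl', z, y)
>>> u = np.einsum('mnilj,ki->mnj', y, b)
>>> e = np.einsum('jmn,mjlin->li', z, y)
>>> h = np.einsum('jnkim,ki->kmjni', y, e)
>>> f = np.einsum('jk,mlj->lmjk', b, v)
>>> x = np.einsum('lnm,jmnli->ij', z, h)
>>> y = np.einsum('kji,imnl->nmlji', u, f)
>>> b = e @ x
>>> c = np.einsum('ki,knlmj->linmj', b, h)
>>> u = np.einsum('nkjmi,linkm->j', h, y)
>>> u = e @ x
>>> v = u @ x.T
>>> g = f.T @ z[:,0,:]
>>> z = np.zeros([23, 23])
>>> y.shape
(2, 5, 23, 7, 7)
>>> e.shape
(23, 5)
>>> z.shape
(23, 23)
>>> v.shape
(23, 5)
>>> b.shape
(23, 23)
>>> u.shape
(23, 23)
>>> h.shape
(23, 7, 29, 7, 5)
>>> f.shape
(7, 5, 2, 23)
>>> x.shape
(5, 23)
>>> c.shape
(29, 23, 7, 7, 5)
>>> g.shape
(23, 2, 5, 7)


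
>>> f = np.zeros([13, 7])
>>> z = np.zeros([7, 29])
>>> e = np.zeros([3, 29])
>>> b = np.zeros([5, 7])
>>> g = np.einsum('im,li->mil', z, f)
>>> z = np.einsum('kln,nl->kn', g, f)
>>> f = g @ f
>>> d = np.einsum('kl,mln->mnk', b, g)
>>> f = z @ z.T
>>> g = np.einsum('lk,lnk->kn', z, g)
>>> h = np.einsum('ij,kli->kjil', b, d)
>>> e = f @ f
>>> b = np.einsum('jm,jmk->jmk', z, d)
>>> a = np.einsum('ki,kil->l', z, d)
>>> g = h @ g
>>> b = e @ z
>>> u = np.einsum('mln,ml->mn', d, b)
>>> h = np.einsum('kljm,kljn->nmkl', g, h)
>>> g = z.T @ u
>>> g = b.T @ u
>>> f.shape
(29, 29)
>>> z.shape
(29, 13)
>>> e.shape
(29, 29)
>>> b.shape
(29, 13)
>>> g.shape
(13, 5)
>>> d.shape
(29, 13, 5)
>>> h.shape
(13, 7, 29, 7)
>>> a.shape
(5,)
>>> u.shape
(29, 5)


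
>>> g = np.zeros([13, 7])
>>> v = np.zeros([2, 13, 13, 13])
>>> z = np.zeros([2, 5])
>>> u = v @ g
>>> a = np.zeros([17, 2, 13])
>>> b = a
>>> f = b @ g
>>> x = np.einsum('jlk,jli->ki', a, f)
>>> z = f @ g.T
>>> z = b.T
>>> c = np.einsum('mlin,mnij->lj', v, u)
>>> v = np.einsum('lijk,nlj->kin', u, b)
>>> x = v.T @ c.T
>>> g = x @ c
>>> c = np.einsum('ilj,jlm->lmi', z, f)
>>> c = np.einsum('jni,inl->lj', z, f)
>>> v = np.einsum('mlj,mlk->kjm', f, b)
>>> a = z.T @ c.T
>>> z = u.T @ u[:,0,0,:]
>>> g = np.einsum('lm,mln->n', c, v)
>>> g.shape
(17,)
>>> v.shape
(13, 7, 17)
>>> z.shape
(7, 13, 13, 7)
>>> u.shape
(2, 13, 13, 7)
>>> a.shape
(17, 2, 7)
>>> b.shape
(17, 2, 13)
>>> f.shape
(17, 2, 7)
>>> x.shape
(17, 13, 13)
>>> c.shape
(7, 13)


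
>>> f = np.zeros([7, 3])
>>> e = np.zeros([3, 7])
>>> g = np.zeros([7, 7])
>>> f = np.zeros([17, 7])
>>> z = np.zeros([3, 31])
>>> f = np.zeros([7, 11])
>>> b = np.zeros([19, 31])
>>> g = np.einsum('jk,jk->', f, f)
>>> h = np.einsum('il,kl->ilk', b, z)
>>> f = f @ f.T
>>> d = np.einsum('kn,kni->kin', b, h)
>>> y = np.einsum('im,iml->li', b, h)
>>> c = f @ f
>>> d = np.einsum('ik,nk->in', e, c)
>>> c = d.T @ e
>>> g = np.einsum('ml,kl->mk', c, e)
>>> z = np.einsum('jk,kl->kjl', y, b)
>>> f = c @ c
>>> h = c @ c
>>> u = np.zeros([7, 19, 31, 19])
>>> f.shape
(7, 7)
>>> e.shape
(3, 7)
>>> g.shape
(7, 3)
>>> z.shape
(19, 3, 31)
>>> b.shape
(19, 31)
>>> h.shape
(7, 7)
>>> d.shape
(3, 7)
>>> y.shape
(3, 19)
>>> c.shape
(7, 7)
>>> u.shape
(7, 19, 31, 19)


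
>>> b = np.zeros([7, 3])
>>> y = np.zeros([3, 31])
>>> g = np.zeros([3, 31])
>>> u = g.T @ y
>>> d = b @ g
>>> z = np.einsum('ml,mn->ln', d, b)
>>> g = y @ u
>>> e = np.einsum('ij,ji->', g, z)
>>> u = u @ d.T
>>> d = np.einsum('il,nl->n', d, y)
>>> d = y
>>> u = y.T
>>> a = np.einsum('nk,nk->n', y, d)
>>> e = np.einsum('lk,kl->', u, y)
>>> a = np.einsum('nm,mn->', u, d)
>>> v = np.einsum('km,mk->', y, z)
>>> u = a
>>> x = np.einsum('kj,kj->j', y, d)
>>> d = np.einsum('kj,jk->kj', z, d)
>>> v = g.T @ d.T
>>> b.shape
(7, 3)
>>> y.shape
(3, 31)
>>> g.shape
(3, 31)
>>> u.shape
()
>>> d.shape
(31, 3)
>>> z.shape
(31, 3)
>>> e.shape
()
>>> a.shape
()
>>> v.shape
(31, 31)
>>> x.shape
(31,)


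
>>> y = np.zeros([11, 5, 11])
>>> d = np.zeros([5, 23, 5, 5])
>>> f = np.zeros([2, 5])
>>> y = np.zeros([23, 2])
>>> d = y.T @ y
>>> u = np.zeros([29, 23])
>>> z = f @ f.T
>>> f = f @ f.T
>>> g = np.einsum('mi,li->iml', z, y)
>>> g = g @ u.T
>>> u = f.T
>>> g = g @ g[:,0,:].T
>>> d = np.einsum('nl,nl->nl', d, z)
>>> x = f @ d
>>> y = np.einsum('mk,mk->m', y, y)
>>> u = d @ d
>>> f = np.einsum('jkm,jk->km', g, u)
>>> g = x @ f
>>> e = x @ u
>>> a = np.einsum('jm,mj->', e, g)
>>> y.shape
(23,)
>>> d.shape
(2, 2)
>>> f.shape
(2, 2)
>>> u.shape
(2, 2)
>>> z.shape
(2, 2)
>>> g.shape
(2, 2)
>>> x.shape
(2, 2)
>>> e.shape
(2, 2)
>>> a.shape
()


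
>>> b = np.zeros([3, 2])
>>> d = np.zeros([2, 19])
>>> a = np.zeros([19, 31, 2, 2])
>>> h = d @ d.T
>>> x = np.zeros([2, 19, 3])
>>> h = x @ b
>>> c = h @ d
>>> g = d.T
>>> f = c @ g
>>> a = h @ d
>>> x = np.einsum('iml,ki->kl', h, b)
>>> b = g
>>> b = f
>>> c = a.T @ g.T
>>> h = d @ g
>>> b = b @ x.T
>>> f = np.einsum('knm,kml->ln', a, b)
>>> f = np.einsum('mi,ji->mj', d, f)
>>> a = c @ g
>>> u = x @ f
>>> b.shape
(2, 19, 3)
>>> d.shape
(2, 19)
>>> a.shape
(19, 19, 2)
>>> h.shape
(2, 2)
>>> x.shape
(3, 2)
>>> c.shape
(19, 19, 19)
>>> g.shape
(19, 2)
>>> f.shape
(2, 3)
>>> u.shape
(3, 3)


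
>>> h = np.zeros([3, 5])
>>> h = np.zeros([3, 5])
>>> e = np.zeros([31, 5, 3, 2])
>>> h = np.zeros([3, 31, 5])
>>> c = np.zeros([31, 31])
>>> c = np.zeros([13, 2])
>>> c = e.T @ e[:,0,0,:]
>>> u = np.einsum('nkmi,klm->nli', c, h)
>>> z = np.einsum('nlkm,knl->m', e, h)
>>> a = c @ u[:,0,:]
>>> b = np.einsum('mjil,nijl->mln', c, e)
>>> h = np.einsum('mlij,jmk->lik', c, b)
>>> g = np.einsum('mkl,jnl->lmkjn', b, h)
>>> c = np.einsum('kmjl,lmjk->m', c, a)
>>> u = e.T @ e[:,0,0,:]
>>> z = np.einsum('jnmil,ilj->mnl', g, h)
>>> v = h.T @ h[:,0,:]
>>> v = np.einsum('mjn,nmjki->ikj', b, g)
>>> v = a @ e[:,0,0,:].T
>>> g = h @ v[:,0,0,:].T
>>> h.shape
(3, 5, 31)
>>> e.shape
(31, 5, 3, 2)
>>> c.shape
(3,)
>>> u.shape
(2, 3, 5, 2)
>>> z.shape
(2, 2, 5)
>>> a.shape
(2, 3, 5, 2)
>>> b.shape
(2, 2, 31)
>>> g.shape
(3, 5, 2)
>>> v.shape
(2, 3, 5, 31)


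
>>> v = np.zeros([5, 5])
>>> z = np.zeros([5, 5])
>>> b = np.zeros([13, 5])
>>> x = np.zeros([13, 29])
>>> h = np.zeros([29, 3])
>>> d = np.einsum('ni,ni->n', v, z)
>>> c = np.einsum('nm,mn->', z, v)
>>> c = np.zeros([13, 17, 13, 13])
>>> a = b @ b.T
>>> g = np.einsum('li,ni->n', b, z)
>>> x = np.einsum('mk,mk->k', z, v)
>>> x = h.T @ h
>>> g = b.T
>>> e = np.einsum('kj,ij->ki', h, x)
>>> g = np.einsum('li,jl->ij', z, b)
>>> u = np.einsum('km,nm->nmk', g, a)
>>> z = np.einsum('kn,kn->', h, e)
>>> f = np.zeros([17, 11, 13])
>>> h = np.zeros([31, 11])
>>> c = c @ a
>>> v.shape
(5, 5)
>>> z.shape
()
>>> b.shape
(13, 5)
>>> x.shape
(3, 3)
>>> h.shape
(31, 11)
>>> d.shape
(5,)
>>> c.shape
(13, 17, 13, 13)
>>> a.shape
(13, 13)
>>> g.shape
(5, 13)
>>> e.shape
(29, 3)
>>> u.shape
(13, 13, 5)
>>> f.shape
(17, 11, 13)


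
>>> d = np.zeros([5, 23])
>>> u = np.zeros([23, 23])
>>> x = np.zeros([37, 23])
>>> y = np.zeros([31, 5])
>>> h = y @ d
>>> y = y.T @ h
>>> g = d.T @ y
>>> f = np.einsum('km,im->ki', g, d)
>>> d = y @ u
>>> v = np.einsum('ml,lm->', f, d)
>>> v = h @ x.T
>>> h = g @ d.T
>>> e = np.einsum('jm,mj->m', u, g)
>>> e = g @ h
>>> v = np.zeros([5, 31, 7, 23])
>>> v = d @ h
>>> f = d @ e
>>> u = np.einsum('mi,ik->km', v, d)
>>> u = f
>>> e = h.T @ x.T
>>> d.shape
(5, 23)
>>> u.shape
(5, 5)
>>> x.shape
(37, 23)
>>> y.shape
(5, 23)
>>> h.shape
(23, 5)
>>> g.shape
(23, 23)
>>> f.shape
(5, 5)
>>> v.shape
(5, 5)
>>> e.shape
(5, 37)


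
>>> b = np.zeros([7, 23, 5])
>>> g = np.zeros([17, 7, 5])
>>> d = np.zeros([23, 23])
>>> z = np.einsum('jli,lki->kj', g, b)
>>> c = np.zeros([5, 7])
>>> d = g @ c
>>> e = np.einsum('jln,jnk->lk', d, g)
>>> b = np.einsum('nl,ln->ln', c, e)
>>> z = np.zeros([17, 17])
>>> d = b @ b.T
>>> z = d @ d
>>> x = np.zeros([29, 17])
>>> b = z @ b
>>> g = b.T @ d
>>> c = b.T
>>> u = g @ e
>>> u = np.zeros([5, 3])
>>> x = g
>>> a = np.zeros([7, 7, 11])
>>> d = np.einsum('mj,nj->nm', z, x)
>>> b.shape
(7, 5)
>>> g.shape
(5, 7)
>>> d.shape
(5, 7)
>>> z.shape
(7, 7)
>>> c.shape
(5, 7)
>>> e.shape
(7, 5)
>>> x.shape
(5, 7)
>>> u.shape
(5, 3)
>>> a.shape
(7, 7, 11)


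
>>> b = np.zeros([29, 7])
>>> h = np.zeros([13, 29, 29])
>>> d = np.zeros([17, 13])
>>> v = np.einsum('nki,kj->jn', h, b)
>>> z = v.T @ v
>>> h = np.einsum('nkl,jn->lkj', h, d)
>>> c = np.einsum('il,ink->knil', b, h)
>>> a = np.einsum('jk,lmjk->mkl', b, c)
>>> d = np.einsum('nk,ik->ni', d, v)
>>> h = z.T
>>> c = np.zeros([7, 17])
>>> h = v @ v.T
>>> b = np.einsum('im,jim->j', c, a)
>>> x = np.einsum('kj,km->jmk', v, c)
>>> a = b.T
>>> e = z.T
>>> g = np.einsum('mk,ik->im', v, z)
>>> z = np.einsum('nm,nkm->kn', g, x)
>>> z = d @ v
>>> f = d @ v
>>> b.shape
(29,)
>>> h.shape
(7, 7)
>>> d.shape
(17, 7)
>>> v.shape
(7, 13)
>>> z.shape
(17, 13)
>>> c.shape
(7, 17)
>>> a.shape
(29,)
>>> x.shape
(13, 17, 7)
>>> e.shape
(13, 13)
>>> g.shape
(13, 7)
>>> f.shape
(17, 13)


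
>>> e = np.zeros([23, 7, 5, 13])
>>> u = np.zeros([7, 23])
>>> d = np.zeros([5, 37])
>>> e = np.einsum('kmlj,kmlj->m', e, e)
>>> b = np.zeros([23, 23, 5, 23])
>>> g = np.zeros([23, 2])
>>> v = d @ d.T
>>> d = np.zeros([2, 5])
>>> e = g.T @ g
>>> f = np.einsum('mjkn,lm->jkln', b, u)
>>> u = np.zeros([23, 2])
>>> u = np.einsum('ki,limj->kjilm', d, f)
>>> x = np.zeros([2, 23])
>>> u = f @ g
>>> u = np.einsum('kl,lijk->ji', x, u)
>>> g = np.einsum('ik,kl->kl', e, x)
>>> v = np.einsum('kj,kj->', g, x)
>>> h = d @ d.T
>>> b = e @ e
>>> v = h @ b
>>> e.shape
(2, 2)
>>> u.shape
(7, 5)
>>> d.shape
(2, 5)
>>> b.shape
(2, 2)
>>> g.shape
(2, 23)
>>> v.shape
(2, 2)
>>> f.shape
(23, 5, 7, 23)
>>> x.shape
(2, 23)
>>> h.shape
(2, 2)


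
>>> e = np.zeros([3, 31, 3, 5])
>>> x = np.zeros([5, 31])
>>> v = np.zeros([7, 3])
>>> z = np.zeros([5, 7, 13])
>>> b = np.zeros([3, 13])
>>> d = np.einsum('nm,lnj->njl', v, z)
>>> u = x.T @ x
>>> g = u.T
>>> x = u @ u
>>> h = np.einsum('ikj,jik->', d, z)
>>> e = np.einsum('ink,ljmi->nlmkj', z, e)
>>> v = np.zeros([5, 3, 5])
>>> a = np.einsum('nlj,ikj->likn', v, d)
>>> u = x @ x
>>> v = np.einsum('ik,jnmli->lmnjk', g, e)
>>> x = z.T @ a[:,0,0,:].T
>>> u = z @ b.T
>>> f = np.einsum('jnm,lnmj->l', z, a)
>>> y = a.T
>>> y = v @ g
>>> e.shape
(7, 3, 3, 13, 31)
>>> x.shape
(13, 7, 3)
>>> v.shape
(13, 3, 3, 7, 31)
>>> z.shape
(5, 7, 13)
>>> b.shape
(3, 13)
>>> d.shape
(7, 13, 5)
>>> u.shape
(5, 7, 3)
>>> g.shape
(31, 31)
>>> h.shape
()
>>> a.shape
(3, 7, 13, 5)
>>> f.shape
(3,)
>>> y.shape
(13, 3, 3, 7, 31)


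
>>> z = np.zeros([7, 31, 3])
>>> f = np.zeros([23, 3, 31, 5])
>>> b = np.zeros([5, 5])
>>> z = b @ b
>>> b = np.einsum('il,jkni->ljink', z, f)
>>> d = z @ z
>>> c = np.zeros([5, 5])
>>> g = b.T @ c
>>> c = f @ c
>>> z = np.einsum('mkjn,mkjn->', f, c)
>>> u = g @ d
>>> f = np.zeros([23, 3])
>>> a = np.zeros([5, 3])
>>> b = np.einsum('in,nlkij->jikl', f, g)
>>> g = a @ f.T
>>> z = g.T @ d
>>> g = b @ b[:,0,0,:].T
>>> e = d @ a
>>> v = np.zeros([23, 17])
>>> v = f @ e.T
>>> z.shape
(23, 5)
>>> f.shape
(23, 3)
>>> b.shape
(5, 23, 5, 31)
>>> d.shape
(5, 5)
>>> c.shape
(23, 3, 31, 5)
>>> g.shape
(5, 23, 5, 5)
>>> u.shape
(3, 31, 5, 23, 5)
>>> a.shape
(5, 3)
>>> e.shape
(5, 3)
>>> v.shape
(23, 5)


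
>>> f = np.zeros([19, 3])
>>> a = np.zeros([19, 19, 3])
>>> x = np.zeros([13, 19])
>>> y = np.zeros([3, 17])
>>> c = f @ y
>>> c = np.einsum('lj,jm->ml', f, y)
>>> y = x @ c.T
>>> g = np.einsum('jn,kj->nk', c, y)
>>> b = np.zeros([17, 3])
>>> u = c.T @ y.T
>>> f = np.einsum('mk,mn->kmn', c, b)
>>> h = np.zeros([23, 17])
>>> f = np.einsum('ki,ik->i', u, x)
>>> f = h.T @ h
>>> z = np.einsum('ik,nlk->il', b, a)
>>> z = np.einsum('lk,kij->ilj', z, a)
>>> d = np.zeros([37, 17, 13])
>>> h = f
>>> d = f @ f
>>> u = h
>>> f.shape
(17, 17)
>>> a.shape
(19, 19, 3)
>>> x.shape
(13, 19)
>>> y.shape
(13, 17)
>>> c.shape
(17, 19)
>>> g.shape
(19, 13)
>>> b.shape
(17, 3)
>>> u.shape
(17, 17)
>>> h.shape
(17, 17)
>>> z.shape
(19, 17, 3)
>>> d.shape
(17, 17)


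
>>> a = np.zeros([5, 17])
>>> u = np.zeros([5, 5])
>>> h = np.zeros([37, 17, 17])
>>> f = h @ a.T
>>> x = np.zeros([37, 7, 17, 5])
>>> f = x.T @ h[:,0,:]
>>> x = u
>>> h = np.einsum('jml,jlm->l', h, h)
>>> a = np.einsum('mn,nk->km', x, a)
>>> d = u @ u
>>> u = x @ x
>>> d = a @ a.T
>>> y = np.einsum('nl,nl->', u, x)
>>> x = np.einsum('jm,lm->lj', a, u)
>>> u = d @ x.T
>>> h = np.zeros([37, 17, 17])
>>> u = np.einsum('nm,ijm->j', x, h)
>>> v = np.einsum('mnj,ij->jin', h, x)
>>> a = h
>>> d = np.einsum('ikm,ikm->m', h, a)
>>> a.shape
(37, 17, 17)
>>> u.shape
(17,)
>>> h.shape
(37, 17, 17)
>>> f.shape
(5, 17, 7, 17)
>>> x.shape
(5, 17)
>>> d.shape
(17,)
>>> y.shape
()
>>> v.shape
(17, 5, 17)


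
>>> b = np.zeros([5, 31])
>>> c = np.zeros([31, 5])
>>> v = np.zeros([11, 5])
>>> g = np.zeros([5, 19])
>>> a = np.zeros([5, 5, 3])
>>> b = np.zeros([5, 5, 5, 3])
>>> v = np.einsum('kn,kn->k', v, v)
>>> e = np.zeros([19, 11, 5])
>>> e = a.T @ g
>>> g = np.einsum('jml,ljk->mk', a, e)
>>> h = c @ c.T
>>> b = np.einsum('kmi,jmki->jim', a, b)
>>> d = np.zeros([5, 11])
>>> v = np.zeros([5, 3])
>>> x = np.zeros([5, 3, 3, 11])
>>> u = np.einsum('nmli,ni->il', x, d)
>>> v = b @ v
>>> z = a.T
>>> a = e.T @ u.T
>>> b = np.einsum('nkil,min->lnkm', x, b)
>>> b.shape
(11, 5, 3, 5)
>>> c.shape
(31, 5)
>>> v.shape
(5, 3, 3)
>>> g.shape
(5, 19)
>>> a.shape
(19, 5, 11)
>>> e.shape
(3, 5, 19)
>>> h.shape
(31, 31)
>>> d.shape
(5, 11)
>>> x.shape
(5, 3, 3, 11)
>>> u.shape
(11, 3)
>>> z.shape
(3, 5, 5)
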